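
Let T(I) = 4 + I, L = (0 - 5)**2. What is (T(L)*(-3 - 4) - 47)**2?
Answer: 62500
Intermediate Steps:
L = 25 (L = (-5)**2 = 25)
(T(L)*(-3 - 4) - 47)**2 = ((4 + 25)*(-3 - 4) - 47)**2 = (29*(-7) - 47)**2 = (-203 - 47)**2 = (-250)**2 = 62500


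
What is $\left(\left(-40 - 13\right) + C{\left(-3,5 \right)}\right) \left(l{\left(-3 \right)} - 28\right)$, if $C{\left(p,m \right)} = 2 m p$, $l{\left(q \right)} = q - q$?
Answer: $2324$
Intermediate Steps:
$l{\left(q \right)} = 0$
$C{\left(p,m \right)} = 2 m p$
$\left(\left(-40 - 13\right) + C{\left(-3,5 \right)}\right) \left(l{\left(-3 \right)} - 28\right) = \left(\left(-40 - 13\right) + 2 \cdot 5 \left(-3\right)\right) \left(0 - 28\right) = \left(-53 - 30\right) \left(-28\right) = \left(-83\right) \left(-28\right) = 2324$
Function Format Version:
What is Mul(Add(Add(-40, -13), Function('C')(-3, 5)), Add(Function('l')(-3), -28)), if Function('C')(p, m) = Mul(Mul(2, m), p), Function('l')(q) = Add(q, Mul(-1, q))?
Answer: 2324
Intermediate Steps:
Function('l')(q) = 0
Function('C')(p, m) = Mul(2, m, p)
Mul(Add(Add(-40, -13), Function('C')(-3, 5)), Add(Function('l')(-3), -28)) = Mul(Add(Add(-40, -13), Mul(2, 5, -3)), Add(0, -28)) = Mul(Add(-53, -30), -28) = Mul(-83, -28) = 2324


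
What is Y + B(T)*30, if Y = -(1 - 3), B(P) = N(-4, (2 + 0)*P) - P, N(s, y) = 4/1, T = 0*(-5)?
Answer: 122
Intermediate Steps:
T = 0
N(s, y) = 4 (N(s, y) = 4*1 = 4)
B(P) = 4 - P
Y = 2 (Y = -1*(-2) = 2)
Y + B(T)*30 = 2 + (4 - 1*0)*30 = 2 + (4 + 0)*30 = 2 + 4*30 = 2 + 120 = 122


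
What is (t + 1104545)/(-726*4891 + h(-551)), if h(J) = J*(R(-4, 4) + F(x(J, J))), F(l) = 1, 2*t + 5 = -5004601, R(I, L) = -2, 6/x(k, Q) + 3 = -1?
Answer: 1397758/3550315 ≈ 0.39370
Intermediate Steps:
x(k, Q) = -3/2 (x(k, Q) = 6/(-3 - 1) = 6/(-4) = 6*(-¼) = -3/2)
t = -2502303 (t = -5/2 + (½)*(-5004601) = -5/2 - 5004601/2 = -2502303)
h(J) = -J (h(J) = J*(-2 + 1) = J*(-1) = -J)
(t + 1104545)/(-726*4891 + h(-551)) = (-2502303 + 1104545)/(-726*4891 - 1*(-551)) = -1397758/(-3550866 + 551) = -1397758/(-3550315) = -1397758*(-1/3550315) = 1397758/3550315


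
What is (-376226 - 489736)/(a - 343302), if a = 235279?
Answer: 865962/108023 ≈ 8.0165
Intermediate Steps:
(-376226 - 489736)/(a - 343302) = (-376226 - 489736)/(235279 - 343302) = -865962/(-108023) = -865962*(-1/108023) = 865962/108023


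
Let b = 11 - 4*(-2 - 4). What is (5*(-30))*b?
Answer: -5250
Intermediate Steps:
b = 35 (b = 11 - 4*(-6) = 11 - 1*(-24) = 11 + 24 = 35)
(5*(-30))*b = (5*(-30))*35 = -150*35 = -5250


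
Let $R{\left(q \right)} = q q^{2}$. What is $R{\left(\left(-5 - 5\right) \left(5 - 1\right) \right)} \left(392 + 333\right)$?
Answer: $-46400000$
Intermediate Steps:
$R{\left(q \right)} = q^{3}$
$R{\left(\left(-5 - 5\right) \left(5 - 1\right) \right)} \left(392 + 333\right) = \left(\left(-5 - 5\right) \left(5 - 1\right)\right)^{3} \left(392 + 333\right) = \left(\left(-10\right) 4\right)^{3} \cdot 725 = \left(-40\right)^{3} \cdot 725 = \left(-64000\right) 725 = -46400000$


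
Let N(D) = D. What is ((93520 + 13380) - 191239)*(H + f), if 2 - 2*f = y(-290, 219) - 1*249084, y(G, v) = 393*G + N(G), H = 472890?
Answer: -55205188857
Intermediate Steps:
y(G, v) = 394*G (y(G, v) = 393*G + G = 394*G)
f = 181673 (f = 1 - (394*(-290) - 1*249084)/2 = 1 - (-114260 - 249084)/2 = 1 - ½*(-363344) = 1 + 181672 = 181673)
((93520 + 13380) - 191239)*(H + f) = ((93520 + 13380) - 191239)*(472890 + 181673) = (106900 - 191239)*654563 = -84339*654563 = -55205188857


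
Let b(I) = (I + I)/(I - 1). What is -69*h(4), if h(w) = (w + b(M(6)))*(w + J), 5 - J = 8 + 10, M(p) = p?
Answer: 19872/5 ≈ 3974.4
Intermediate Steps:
b(I) = 2*I/(-1 + I) (b(I) = (2*I)/(-1 + I) = 2*I/(-1 + I))
J = -13 (J = 5 - (8 + 10) = 5 - 1*18 = 5 - 18 = -13)
h(w) = (-13 + w)*(12/5 + w) (h(w) = (w + 2*6/(-1 + 6))*(w - 13) = (w + 2*6/5)*(-13 + w) = (w + 2*6*(1/5))*(-13 + w) = (w + 12/5)*(-13 + w) = (12/5 + w)*(-13 + w) = (-13 + w)*(12/5 + w))
-69*h(4) = -69*(-156/5 + 4**2 - 53/5*4) = -69*(-156/5 + 16 - 212/5) = -69*(-288/5) = 19872/5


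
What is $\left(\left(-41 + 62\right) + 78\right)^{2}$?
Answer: $9801$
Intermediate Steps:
$\left(\left(-41 + 62\right) + 78\right)^{2} = \left(21 + 78\right)^{2} = 99^{2} = 9801$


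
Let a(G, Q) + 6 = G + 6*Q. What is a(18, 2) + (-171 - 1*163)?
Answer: -310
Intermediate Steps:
a(G, Q) = -6 + G + 6*Q (a(G, Q) = -6 + (G + 6*Q) = -6 + G + 6*Q)
a(18, 2) + (-171 - 1*163) = (-6 + 18 + 6*2) + (-171 - 1*163) = (-6 + 18 + 12) + (-171 - 163) = 24 - 334 = -310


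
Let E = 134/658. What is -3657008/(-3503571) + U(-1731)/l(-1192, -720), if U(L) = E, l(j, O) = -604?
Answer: 726471262471/696215614836 ≈ 1.0435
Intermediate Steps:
E = 67/329 (E = 134*(1/658) = 67/329 ≈ 0.20365)
U(L) = 67/329
-3657008/(-3503571) + U(-1731)/l(-1192, -720) = -3657008/(-3503571) + (67/329)/(-604) = -3657008*(-1/3503571) + (67/329)*(-1/604) = 3657008/3503571 - 67/198716 = 726471262471/696215614836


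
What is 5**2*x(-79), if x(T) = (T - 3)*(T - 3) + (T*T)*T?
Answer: -12157875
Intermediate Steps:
x(T) = T**3 + (-3 + T)**2 (x(T) = (-3 + T)*(-3 + T) + T**2*T = (-3 + T)**2 + T**3 = T**3 + (-3 + T)**2)
5**2*x(-79) = 5**2*((-79)**3 + (-3 - 79)**2) = 25*(-493039 + (-82)**2) = 25*(-493039 + 6724) = 25*(-486315) = -12157875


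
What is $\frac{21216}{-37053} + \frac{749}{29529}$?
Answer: $- \frac{66526063}{121570893} \approx -0.54722$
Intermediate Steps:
$\frac{21216}{-37053} + \frac{749}{29529} = 21216 \left(- \frac{1}{37053}\right) + 749 \cdot \frac{1}{29529} = - \frac{7072}{12351} + \frac{749}{29529} = - \frac{66526063}{121570893}$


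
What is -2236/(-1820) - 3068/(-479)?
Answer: 127977/16765 ≈ 7.6336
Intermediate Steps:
-2236/(-1820) - 3068/(-479) = -2236*(-1/1820) - 3068*(-1/479) = 43/35 + 3068/479 = 127977/16765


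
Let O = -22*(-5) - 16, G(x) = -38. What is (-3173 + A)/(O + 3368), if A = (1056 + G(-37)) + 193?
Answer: -327/577 ≈ -0.56672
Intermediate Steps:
A = 1211 (A = (1056 - 38) + 193 = 1018 + 193 = 1211)
O = 94 (O = 110 - 16 = 94)
(-3173 + A)/(O + 3368) = (-3173 + 1211)/(94 + 3368) = -1962/3462 = -1962*1/3462 = -327/577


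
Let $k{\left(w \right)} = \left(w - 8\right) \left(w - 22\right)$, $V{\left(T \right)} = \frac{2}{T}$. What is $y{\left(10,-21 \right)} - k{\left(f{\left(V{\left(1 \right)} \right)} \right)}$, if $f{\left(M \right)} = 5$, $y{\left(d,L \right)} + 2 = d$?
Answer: $-43$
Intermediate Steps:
$y{\left(d,L \right)} = -2 + d$
$k{\left(w \right)} = \left(-22 + w\right) \left(-8 + w\right)$ ($k{\left(w \right)} = \left(-8 + w\right) \left(-22 + w\right) = \left(-22 + w\right) \left(-8 + w\right)$)
$y{\left(10,-21 \right)} - k{\left(f{\left(V{\left(1 \right)} \right)} \right)} = \left(-2 + 10\right) - \left(176 + 5^{2} - 150\right) = 8 - \left(176 + 25 - 150\right) = 8 - 51 = -43$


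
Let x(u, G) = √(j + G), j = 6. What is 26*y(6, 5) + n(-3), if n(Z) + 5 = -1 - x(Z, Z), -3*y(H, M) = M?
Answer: -148/3 - √3 ≈ -51.065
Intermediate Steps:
y(H, M) = -M/3
x(u, G) = √(6 + G)
n(Z) = -6 - √(6 + Z) (n(Z) = -5 + (-1 - √(6 + Z)) = -6 - √(6 + Z))
26*y(6, 5) + n(-3) = 26*(-⅓*5) + (-6 - √(6 - 3)) = 26*(-5/3) + (-6 - √3) = -130/3 + (-6 - √3) = -148/3 - √3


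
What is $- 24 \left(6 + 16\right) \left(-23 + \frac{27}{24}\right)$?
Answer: $11550$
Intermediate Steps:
$- 24 \left(6 + 16\right) \left(-23 + \frac{27}{24}\right) = - 24 \cdot 22 \left(-23 + 27 \cdot \frac{1}{24}\right) = - 24 \cdot 22 \left(-23 + \frac{9}{8}\right) = - 24 \cdot 22 \left(- \frac{175}{8}\right) = \left(-24\right) \left(- \frac{1925}{4}\right) = 11550$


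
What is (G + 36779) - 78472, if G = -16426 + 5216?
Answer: -52903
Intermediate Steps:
G = -11210
(G + 36779) - 78472 = (-11210 + 36779) - 78472 = 25569 - 78472 = -52903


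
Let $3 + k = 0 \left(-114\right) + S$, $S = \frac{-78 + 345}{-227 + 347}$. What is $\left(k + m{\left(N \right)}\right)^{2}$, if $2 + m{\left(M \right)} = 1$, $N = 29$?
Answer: $\frac{5041}{1600} \approx 3.1506$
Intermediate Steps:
$m{\left(M \right)} = -1$ ($m{\left(M \right)} = -2 + 1 = -1$)
$S = \frac{89}{40}$ ($S = \frac{267}{120} = 267 \cdot \frac{1}{120} = \frac{89}{40} \approx 2.225$)
$k = - \frac{31}{40}$ ($k = -3 + \left(0 \left(-114\right) + \frac{89}{40}\right) = -3 + \left(0 + \frac{89}{40}\right) = -3 + \frac{89}{40} = - \frac{31}{40} \approx -0.775$)
$\left(k + m{\left(N \right)}\right)^{2} = \left(- \frac{31}{40} - 1\right)^{2} = \left(- \frac{71}{40}\right)^{2} = \frac{5041}{1600}$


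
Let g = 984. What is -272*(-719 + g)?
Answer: -72080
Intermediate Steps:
-272*(-719 + g) = -272*(-719 + 984) = -272*265 = -72080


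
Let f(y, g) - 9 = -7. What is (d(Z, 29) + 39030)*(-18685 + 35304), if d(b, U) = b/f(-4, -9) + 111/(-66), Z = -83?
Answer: 7127141245/11 ≈ 6.4792e+8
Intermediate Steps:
f(y, g) = 2 (f(y, g) = 9 - 7 = 2)
d(b, U) = -37/22 + b/2 (d(b, U) = b/2 + 111/(-66) = b*(½) + 111*(-1/66) = b/2 - 37/22 = -37/22 + b/2)
(d(Z, 29) + 39030)*(-18685 + 35304) = ((-37/22 + (½)*(-83)) + 39030)*(-18685 + 35304) = ((-37/22 - 83/2) + 39030)*16619 = (-475/11 + 39030)*16619 = (428855/11)*16619 = 7127141245/11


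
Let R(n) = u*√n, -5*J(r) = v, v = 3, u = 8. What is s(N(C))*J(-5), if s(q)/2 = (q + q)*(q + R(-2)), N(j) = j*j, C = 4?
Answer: -3072/5 - 1536*I*√2/5 ≈ -614.4 - 434.45*I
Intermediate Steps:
J(r) = -⅗ (J(r) = -⅕*3 = -⅗)
R(n) = 8*√n
N(j) = j²
s(q) = 4*q*(q + 8*I*√2) (s(q) = 2*((q + q)*(q + 8*√(-2))) = 2*((2*q)*(q + 8*(I*√2))) = 2*((2*q)*(q + 8*I*√2)) = 2*(2*q*(q + 8*I*√2)) = 4*q*(q + 8*I*√2))
s(N(C))*J(-5) = (4*4²*(4² + 8*I*√2))*(-⅗) = (4*16*(16 + 8*I*√2))*(-⅗) = (1024 + 512*I*√2)*(-⅗) = -3072/5 - 1536*I*√2/5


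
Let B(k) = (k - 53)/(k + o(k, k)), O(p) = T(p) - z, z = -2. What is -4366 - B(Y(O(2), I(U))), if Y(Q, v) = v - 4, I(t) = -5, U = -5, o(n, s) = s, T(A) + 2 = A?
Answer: -39325/9 ≈ -4369.4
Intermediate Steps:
T(A) = -2 + A
O(p) = p (O(p) = (-2 + p) - 1*(-2) = (-2 + p) + 2 = p)
Y(Q, v) = -4 + v
B(k) = (-53 + k)/(2*k) (B(k) = (k - 53)/(k + k) = (-53 + k)/((2*k)) = (-53 + k)*(1/(2*k)) = (-53 + k)/(2*k))
-4366 - B(Y(O(2), I(U))) = -4366 - (-53 + (-4 - 5))/(2*(-4 - 5)) = -4366 - (-53 - 9)/(2*(-9)) = -4366 - (-1)*(-62)/(2*9) = -4366 - 1*31/9 = -4366 - 31/9 = -39325/9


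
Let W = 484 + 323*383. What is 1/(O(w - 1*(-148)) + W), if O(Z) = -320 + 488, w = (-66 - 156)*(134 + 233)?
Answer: 1/124361 ≈ 8.0411e-6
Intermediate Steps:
W = 124193 (W = 484 + 123709 = 124193)
w = -81474 (w = -222*367 = -81474)
O(Z) = 168
1/(O(w - 1*(-148)) + W) = 1/(168 + 124193) = 1/124361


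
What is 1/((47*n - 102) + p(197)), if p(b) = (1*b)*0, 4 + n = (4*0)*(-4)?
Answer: -1/290 ≈ -0.0034483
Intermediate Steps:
n = -4 (n = -4 + (4*0)*(-4) = -4 + 0*(-4) = -4 + 0 = -4)
p(b) = 0 (p(b) = b*0 = 0)
1/((47*n - 102) + p(197)) = 1/((47*(-4) - 102) + 0) = 1/((-188 - 102) + 0) = 1/(-290 + 0) = 1/(-290) = -1/290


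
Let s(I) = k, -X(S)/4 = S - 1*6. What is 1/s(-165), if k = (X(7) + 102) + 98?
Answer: 1/196 ≈ 0.0051020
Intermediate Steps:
X(S) = 24 - 4*S (X(S) = -4*(S - 1*6) = -4*(S - 6) = -4*(-6 + S) = 24 - 4*S)
k = 196 (k = ((24 - 4*7) + 102) + 98 = ((24 - 28) + 102) + 98 = (-4 + 102) + 98 = 98 + 98 = 196)
s(I) = 196
1/s(-165) = 1/196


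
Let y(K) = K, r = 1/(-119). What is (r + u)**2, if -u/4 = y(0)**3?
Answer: 1/14161 ≈ 7.0616e-5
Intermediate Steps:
r = -1/119 ≈ -0.0084034
u = 0 (u = -4*0**3 = -4*0 = 0)
(r + u)**2 = (-1/119 + 0)**2 = (-1/119)**2 = 1/14161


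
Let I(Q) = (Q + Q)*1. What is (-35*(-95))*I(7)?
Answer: 46550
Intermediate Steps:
I(Q) = 2*Q (I(Q) = (2*Q)*1 = 2*Q)
(-35*(-95))*I(7) = (-35*(-95))*(2*7) = 3325*14 = 46550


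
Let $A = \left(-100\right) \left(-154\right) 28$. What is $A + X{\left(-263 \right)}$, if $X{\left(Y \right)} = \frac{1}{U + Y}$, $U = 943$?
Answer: $\frac{293216001}{680} \approx 4.312 \cdot 10^{5}$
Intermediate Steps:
$A = 431200$ ($A = 15400 \cdot 28 = 431200$)
$X{\left(Y \right)} = \frac{1}{943 + Y}$
$A + X{\left(-263 \right)} = 431200 + \frac{1}{943 - 263} = 431200 + \frac{1}{680} = \frac{293216001}{680}$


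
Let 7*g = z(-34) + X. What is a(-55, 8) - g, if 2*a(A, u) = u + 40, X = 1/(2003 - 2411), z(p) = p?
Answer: 82417/2856 ≈ 28.857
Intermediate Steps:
X = -1/408 (X = 1/(-408) = -1/408 ≈ -0.0024510)
a(A, u) = 20 + u/2 (a(A, u) = (u + 40)/2 = (40 + u)/2 = 20 + u/2)
g = -13873/2856 (g = (-34 - 1/408)/7 = (1/7)*(-13873/408) = -13873/2856 ≈ -4.8575)
a(-55, 8) - g = (20 + (1/2)*8) - 1*(-13873/2856) = (20 + 4) + 13873/2856 = 24 + 13873/2856 = 82417/2856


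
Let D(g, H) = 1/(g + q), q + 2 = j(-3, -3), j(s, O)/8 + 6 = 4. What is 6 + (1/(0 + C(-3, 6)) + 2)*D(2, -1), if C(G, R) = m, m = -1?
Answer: 95/16 ≈ 5.9375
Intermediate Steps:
j(s, O) = -16 (j(s, O) = -48 + 8*4 = -48 + 32 = -16)
q = -18 (q = -2 - 16 = -18)
C(G, R) = -1
D(g, H) = 1/(-18 + g) (D(g, H) = 1/(g - 18) = 1/(-18 + g))
6 + (1/(0 + C(-3, 6)) + 2)*D(2, -1) = 6 + (1/(0 - 1) + 2)/(-18 + 2) = 6 + (1/(-1) + 2)/(-16) = 6 + (-1 + 2)*(-1/16) = 6 + 1*(-1/16) = 6 - 1/16 = 95/16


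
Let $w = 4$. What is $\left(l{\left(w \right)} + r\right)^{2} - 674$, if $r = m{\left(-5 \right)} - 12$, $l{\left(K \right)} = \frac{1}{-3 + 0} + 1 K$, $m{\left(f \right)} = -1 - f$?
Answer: $- \frac{5897}{9} \approx -655.22$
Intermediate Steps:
$l{\left(K \right)} = - \frac{1}{3} + K$ ($l{\left(K \right)} = \frac{1}{-3} + K = - \frac{1}{3} + K$)
$r = -8$ ($r = \left(-1 - -5\right) - 12 = \left(-1 + 5\right) - 12 = 4 - 12 = -8$)
$\left(l{\left(w \right)} + r\right)^{2} - 674 = \left(\left(- \frac{1}{3} + 4\right) - 8\right)^{2} - 674 = \left(\frac{11}{3} - 8\right)^{2} - 674 = \left(- \frac{13}{3}\right)^{2} - 674 = \frac{169}{9} - 674 = - \frac{5897}{9}$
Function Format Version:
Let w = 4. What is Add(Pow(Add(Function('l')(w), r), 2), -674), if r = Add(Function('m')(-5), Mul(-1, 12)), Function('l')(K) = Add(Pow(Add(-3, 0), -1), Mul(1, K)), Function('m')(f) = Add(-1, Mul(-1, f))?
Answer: Rational(-5897, 9) ≈ -655.22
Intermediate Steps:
Function('l')(K) = Add(Rational(-1, 3), K) (Function('l')(K) = Add(Pow(-3, -1), K) = Add(Rational(-1, 3), K))
r = -8 (r = Add(Add(-1, Mul(-1, -5)), Mul(-1, 12)) = Add(Add(-1, 5), -12) = Add(4, -12) = -8)
Add(Pow(Add(Function('l')(w), r), 2), -674) = Add(Pow(Add(Add(Rational(-1, 3), 4), -8), 2), -674) = Add(Pow(Add(Rational(11, 3), -8), 2), -674) = Add(Pow(Rational(-13, 3), 2), -674) = Add(Rational(169, 9), -674) = Rational(-5897, 9)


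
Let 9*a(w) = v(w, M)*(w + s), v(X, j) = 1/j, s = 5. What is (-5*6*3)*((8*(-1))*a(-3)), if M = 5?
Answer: 32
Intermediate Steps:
a(w) = ⅑ + w/45 (a(w) = ((w + 5)/5)/9 = ((5 + w)/5)/9 = (1 + w/5)/9 = ⅑ + w/45)
(-5*6*3)*((8*(-1))*a(-3)) = (-5*6*3)*((8*(-1))*(⅑ + (1/45)*(-3))) = (-30*3)*(-8*(⅑ - 1/15)) = -(-720)*2/45 = -90*(-16/45) = 32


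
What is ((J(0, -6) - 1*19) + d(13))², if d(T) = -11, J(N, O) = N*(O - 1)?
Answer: 900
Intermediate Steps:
J(N, O) = N*(-1 + O)
((J(0, -6) - 1*19) + d(13))² = ((0*(-1 - 6) - 1*19) - 11)² = ((0*(-7) - 19) - 11)² = ((0 - 19) - 11)² = (-19 - 11)² = (-30)² = 900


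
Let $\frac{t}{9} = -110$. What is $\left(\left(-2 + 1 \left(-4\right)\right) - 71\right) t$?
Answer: $76230$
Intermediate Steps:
$t = -990$ ($t = 9 \left(-110\right) = -990$)
$\left(\left(-2 + 1 \left(-4\right)\right) - 71\right) t = \left(\left(-2 + 1 \left(-4\right)\right) - 71\right) \left(-990\right) = \left(\left(-2 - 4\right) - 71\right) \left(-990\right) = \left(-6 - 71\right) \left(-990\right) = \left(-77\right) \left(-990\right) = 76230$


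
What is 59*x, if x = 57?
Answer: 3363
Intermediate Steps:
59*x = 59*57 = 3363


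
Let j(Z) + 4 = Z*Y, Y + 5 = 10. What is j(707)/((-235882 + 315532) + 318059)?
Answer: 3531/397709 ≈ 0.0088784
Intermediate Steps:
Y = 5 (Y = -5 + 10 = 5)
j(Z) = -4 + 5*Z (j(Z) = -4 + Z*5 = -4 + 5*Z)
j(707)/((-235882 + 315532) + 318059) = (-4 + 5*707)/((-235882 + 315532) + 318059) = (-4 + 3535)/(79650 + 318059) = 3531/397709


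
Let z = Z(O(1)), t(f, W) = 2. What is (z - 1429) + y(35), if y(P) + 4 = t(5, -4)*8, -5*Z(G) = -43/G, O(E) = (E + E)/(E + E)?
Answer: -7042/5 ≈ -1408.4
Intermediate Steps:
O(E) = 1 (O(E) = (2*E)/((2*E)) = (2*E)*(1/(2*E)) = 1)
Z(G) = 43/(5*G) (Z(G) = -(-43)/(5*G) = 43/(5*G))
z = 43/5 (z = (43/5)/1 = (43/5)*1 = 43/5 ≈ 8.6000)
y(P) = 12 (y(P) = -4 + 2*8 = -4 + 16 = 12)
(z - 1429) + y(35) = (43/5 - 1429) + 12 = -7102/5 + 12 = -7042/5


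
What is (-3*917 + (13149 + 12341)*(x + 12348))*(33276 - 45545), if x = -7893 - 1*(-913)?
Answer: -1678737444061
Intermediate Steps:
x = -6980 (x = -7893 + 913 = -6980)
(-3*917 + (13149 + 12341)*(x + 12348))*(33276 - 45545) = (-3*917 + (13149 + 12341)*(-6980 + 12348))*(33276 - 45545) = (-2751 + 25490*5368)*(-12269) = (-2751 + 136830320)*(-12269) = 136827569*(-12269) = -1678737444061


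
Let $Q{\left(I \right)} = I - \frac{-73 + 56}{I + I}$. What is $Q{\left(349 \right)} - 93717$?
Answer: $- \frac{65170847}{698} \approx -93368.0$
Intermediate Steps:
$Q{\left(I \right)} = I + \frac{17}{2 I}$ ($Q{\left(I \right)} = I - - \frac{17}{2 I} = I + \frac{17}{2 I}$)
$Q{\left(349 \right)} - 93717 = \left(349 + \frac{17}{2 \cdot 349}\right) - 93717 = \left(349 + \frac{17}{2} \cdot \frac{1}{349}\right) - 93717 = \left(349 + \frac{17}{698}\right) - 93717 = \frac{243619}{698} - 93717 = - \frac{65170847}{698}$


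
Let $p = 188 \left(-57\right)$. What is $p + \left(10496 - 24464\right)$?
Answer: $-24684$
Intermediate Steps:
$p = -10716$
$p + \left(10496 - 24464\right) = -10716 + \left(10496 - 24464\right) = -10716 - 13968 = -24684$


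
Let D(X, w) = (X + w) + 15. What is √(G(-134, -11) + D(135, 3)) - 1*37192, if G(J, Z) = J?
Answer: -37192 + √19 ≈ -37188.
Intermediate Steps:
D(X, w) = 15 + X + w
√(G(-134, -11) + D(135, 3)) - 1*37192 = √(-134 + (15 + 135 + 3)) - 1*37192 = √(-134 + 153) - 37192 = √19 - 37192 = -37192 + √19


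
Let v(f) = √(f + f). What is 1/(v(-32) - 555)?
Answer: -555/308089 - 8*I/308089 ≈ -0.0018014 - 2.5967e-5*I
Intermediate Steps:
v(f) = √2*√f (v(f) = √(2*f) = √2*√f)
1/(v(-32) - 555) = 1/(√2*√(-32) - 555) = 1/(√2*(4*I*√2) - 555) = 1/(8*I - 555) = 1/(-555 + 8*I) = (-555 - 8*I)/308089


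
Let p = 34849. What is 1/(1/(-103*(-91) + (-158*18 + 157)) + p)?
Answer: 6686/233000415 ≈ 2.8695e-5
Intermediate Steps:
1/(1/(-103*(-91) + (-158*18 + 157)) + p) = 1/(1/(-103*(-91) + (-158*18 + 157)) + 34849) = 1/(1/(9373 + (-2844 + 157)) + 34849) = 1/(1/(9373 - 2687) + 34849) = 1/(1/6686 + 34849) = 1/(233000415/6686) = 6686/233000415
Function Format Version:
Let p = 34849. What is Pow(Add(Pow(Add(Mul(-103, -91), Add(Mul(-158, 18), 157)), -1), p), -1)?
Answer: Rational(6686, 233000415) ≈ 2.8695e-5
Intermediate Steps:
Pow(Add(Pow(Add(Mul(-103, -91), Add(Mul(-158, 18), 157)), -1), p), -1) = Pow(Add(Pow(Add(Mul(-103, -91), Add(Mul(-158, 18), 157)), -1), 34849), -1) = Pow(Add(Pow(Add(9373, Add(-2844, 157)), -1), 34849), -1) = Pow(Add(Pow(Add(9373, -2687), -1), 34849), -1) = Pow(Add(Pow(6686, -1), 34849), -1) = Pow(Add(Rational(1, 6686), 34849), -1) = Pow(Rational(233000415, 6686), -1) = Rational(6686, 233000415)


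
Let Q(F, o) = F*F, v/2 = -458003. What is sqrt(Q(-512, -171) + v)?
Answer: I*sqrt(653862) ≈ 808.62*I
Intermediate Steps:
v = -916006 (v = 2*(-458003) = -916006)
Q(F, o) = F**2
sqrt(Q(-512, -171) + v) = sqrt((-512)**2 - 916006) = sqrt(262144 - 916006) = sqrt(-653862) = I*sqrt(653862)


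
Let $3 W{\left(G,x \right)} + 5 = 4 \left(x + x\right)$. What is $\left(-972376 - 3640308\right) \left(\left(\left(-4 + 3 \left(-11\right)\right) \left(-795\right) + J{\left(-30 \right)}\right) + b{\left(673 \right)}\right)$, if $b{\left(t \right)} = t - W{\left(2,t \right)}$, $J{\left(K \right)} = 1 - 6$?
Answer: $-130492830360$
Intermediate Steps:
$J{\left(K \right)} = -5$ ($J{\left(K \right)} = 1 - 6 = -5$)
$W{\left(G,x \right)} = - \frac{5}{3} + \frac{8 x}{3}$ ($W{\left(G,x \right)} = - \frac{5}{3} + \frac{4 \left(x + x\right)}{3} = - \frac{5}{3} + \frac{4 \cdot 2 x}{3} = - \frac{5}{3} + \frac{8 x}{3}$)
$b{\left(t \right)} = \frac{5}{3} - \frac{5 t}{3}$ ($b{\left(t \right)} = t - \left(- \frac{5}{3} + \frac{8 t}{3}\right) = \frac{5}{3} - \frac{5 t}{3}$)
$\left(-972376 - 3640308\right) \left(\left(\left(-4 + 3 \left(-11\right)\right) \left(-795\right) + J{\left(-30 \right)}\right) + b{\left(673 \right)}\right) = \left(-972376 - 3640308\right) \left(\left(\left(-4 + 3 \left(-11\right)\right) \left(-795\right) - 5\right) + \left(\frac{5}{3} - \frac{3365}{3}\right)\right) = - 4612684 \left(\left(\left(-4 - 33\right) \left(-795\right) - 5\right) + \left(\frac{5}{3} - \frac{3365}{3}\right)\right) = - 4612684 \left(\left(\left(-37\right) \left(-795\right) - 5\right) - 1120\right) = - 4612684 \left(\left(29415 - 5\right) - 1120\right) = - 4612684 \left(29410 - 1120\right) = \left(-4612684\right) 28290 = -130492830360$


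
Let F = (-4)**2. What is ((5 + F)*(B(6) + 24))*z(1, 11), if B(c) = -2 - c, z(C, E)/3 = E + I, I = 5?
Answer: 16128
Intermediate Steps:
z(C, E) = 15 + 3*E (z(C, E) = 3*(E + 5) = 3*(5 + E) = 15 + 3*E)
F = 16
((5 + F)*(B(6) + 24))*z(1, 11) = ((5 + 16)*((-2 - 1*6) + 24))*(15 + 3*11) = (21*((-2 - 6) + 24))*(15 + 33) = (21*(-8 + 24))*48 = (21*16)*48 = 336*48 = 16128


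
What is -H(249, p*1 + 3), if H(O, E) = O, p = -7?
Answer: -249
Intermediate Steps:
-H(249, p*1 + 3) = -1*249 = -249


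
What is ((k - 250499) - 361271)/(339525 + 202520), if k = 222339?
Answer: -55633/77435 ≈ -0.71845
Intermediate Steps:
((k - 250499) - 361271)/(339525 + 202520) = ((222339 - 250499) - 361271)/(339525 + 202520) = (-28160 - 361271)/542045 = -389431*1/542045 = -55633/77435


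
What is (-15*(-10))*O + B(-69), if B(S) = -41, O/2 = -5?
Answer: -1541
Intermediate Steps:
O = -10 (O = 2*(-5) = -10)
(-15*(-10))*O + B(-69) = -15*(-10)*(-10) - 41 = 150*(-10) - 41 = -1500 - 41 = -1541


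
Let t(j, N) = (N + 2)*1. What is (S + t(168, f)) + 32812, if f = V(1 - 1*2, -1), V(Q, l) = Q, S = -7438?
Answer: 25375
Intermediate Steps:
f = -1 (f = 1 - 1*2 = 1 - 2 = -1)
t(j, N) = 2 + N (t(j, N) = (2 + N)*1 = 2 + N)
(S + t(168, f)) + 32812 = (-7438 + (2 - 1)) + 32812 = (-7438 + 1) + 32812 = -7437 + 32812 = 25375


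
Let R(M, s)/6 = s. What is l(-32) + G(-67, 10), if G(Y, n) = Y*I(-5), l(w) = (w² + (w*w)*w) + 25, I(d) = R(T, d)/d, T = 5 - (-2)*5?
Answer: -32121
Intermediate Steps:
T = 15 (T = 5 - 1*(-10) = 5 + 10 = 15)
R(M, s) = 6*s
I(d) = 6 (I(d) = (6*d)/d = 6)
l(w) = 25 + w² + w³ (l(w) = (w² + w²*w) + 25 = (w² + w³) + 25 = 25 + w² + w³)
G(Y, n) = 6*Y (G(Y, n) = Y*6 = 6*Y)
l(-32) + G(-67, 10) = (25 + (-32)² + (-32)³) + 6*(-67) = (25 + 1024 - 32768) - 402 = -31719 - 402 = -32121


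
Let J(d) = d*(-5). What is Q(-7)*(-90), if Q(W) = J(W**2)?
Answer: 22050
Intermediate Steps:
J(d) = -5*d
Q(W) = -5*W**2
Q(-7)*(-90) = -5*(-7)**2*(-90) = -5*49*(-90) = -245*(-90) = 22050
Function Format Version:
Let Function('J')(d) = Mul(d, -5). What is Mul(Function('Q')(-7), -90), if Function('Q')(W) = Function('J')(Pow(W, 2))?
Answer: 22050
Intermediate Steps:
Function('J')(d) = Mul(-5, d)
Function('Q')(W) = Mul(-5, Pow(W, 2))
Mul(Function('Q')(-7), -90) = Mul(Mul(-5, Pow(-7, 2)), -90) = Mul(Mul(-5, 49), -90) = Mul(-245, -90) = 22050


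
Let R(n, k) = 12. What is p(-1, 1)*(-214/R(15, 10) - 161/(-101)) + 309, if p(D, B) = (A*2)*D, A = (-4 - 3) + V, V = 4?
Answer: 21368/101 ≈ 211.56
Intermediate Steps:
A = -3 (A = (-4 - 3) + 4 = -7 + 4 = -3)
p(D, B) = -6*D (p(D, B) = (-3*2)*D = -6*D)
p(-1, 1)*(-214/R(15, 10) - 161/(-101)) + 309 = (-6*(-1))*(-214/12 - 161/(-101)) + 309 = 6*(-214*1/12 - 161*(-1/101)) + 309 = 6*(-107/6 + 161/101) + 309 = 6*(-9841/606) + 309 = -9841/101 + 309 = 21368/101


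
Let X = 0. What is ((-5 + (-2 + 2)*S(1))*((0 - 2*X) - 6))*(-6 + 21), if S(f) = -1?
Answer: 450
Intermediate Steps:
((-5 + (-2 + 2)*S(1))*((0 - 2*X) - 6))*(-6 + 21) = ((-5 + (-2 + 2)*(-1))*((0 - 2*0) - 6))*(-6 + 21) = ((-5 + 0*(-1))*((0 + 0) - 6))*15 = ((-5 + 0)*(0 - 6))*15 = -5*(-6)*15 = 30*15 = 450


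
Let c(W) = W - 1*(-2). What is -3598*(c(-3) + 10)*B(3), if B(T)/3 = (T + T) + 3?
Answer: -874314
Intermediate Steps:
B(T) = 9 + 6*T (B(T) = 3*((T + T) + 3) = 3*(2*T + 3) = 3*(3 + 2*T) = 9 + 6*T)
c(W) = 2 + W (c(W) = W + 2 = 2 + W)
-3598*(c(-3) + 10)*B(3) = -3598*((2 - 3) + 10)*(9 + 6*3) = -3598*(-1 + 10)*(9 + 18) = -32382*27 = -3598*243 = -874314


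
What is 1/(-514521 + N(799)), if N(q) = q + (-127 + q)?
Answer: -1/513050 ≈ -1.9491e-6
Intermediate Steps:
N(q) = -127 + 2*q
1/(-514521 + N(799)) = 1/(-514521 + (-127 + 2*799)) = 1/(-514521 + (-127 + 1598)) = 1/(-514521 + 1471) = 1/(-513050) = -1/513050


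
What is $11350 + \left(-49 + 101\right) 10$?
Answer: $11870$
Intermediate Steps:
$11350 + \left(-49 + 101\right) 10 = 11350 + 52 \cdot 10 = 11350 + 520 = 11870$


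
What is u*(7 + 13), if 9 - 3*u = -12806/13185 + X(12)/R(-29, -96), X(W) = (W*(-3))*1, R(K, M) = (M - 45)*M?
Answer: 49446281/743634 ≈ 66.493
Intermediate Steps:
R(K, M) = M*(-45 + M) (R(K, M) = (-45 + M)*M = M*(-45 + M))
X(W) = -3*W (X(W) = -3*W*1 = -3*W)
u = 49446281/14872680 (u = 3 - (-12806/13185 + (-3*12)/((-96*(-45 - 96))))/3 = 3 - (-12806*1/13185 - 36/((-96*(-141))))/3 = 3 - (-12806/13185 - 36/13536)/3 = 3 - (-12806/13185 - 36*1/13536)/3 = 3 - (-12806/13185 - 1/376)/3 = 3 - ⅓*(-4828241/4957560) = 3 + 4828241/14872680 = 49446281/14872680 ≈ 3.3246)
u*(7 + 13) = 49446281*(7 + 13)/14872680 = (49446281/14872680)*20 = 49446281/743634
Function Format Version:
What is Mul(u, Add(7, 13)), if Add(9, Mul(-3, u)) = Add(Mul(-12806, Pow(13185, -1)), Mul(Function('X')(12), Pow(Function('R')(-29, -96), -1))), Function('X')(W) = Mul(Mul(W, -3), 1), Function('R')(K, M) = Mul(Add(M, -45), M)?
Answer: Rational(49446281, 743634) ≈ 66.493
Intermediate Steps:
Function('R')(K, M) = Mul(M, Add(-45, M)) (Function('R')(K, M) = Mul(Add(-45, M), M) = Mul(M, Add(-45, M)))
Function('X')(W) = Mul(-3, W) (Function('X')(W) = Mul(Mul(-3, W), 1) = Mul(-3, W))
u = Rational(49446281, 14872680) (u = Add(3, Mul(Rational(-1, 3), Add(Mul(-12806, Pow(13185, -1)), Mul(Mul(-3, 12), Pow(Mul(-96, Add(-45, -96)), -1))))) = Add(3, Mul(Rational(-1, 3), Add(Mul(-12806, Rational(1, 13185)), Mul(-36, Pow(Mul(-96, -141), -1))))) = Add(3, Mul(Rational(-1, 3), Add(Rational(-12806, 13185), Mul(-36, Pow(13536, -1))))) = Add(3, Mul(Rational(-1, 3), Add(Rational(-12806, 13185), Mul(-36, Rational(1, 13536))))) = Add(3, Mul(Rational(-1, 3), Add(Rational(-12806, 13185), Rational(-1, 376)))) = Add(3, Mul(Rational(-1, 3), Rational(-4828241, 4957560))) = Add(3, Rational(4828241, 14872680)) = Rational(49446281, 14872680) ≈ 3.3246)
Mul(u, Add(7, 13)) = Mul(Rational(49446281, 14872680), Add(7, 13)) = Mul(Rational(49446281, 14872680), 20) = Rational(49446281, 743634)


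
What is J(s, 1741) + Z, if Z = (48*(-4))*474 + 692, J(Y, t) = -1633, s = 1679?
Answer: -91949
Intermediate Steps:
Z = -90316 (Z = -192*474 + 692 = -91008 + 692 = -90316)
J(s, 1741) + Z = -1633 - 90316 = -91949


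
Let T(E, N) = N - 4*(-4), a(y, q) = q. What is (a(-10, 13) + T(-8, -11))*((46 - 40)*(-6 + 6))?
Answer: 0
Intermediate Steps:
T(E, N) = 16 + N (T(E, N) = N + 16 = 16 + N)
(a(-10, 13) + T(-8, -11))*((46 - 40)*(-6 + 6)) = (13 + (16 - 11))*((46 - 40)*(-6 + 6)) = (13 + 5)*(6*0) = 18*0 = 0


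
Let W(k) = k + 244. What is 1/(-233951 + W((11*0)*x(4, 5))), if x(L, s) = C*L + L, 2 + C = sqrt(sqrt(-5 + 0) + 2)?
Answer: -1/233707 ≈ -4.2789e-6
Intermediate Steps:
C = -2 + sqrt(2 + I*sqrt(5)) (C = -2 + sqrt(sqrt(-5 + 0) + 2) = -2 + sqrt(sqrt(-5) + 2) = -2 + sqrt(I*sqrt(5) + 2) = -2 + sqrt(2 + I*sqrt(5)) ≈ -0.41886 + 0.70711*I)
x(L, s) = L + L*(-2 + sqrt(2 + I*sqrt(5))) (x(L, s) = (-2 + sqrt(2 + I*sqrt(5)))*L + L = L*(-2 + sqrt(2 + I*sqrt(5))) + L = L + L*(-2 + sqrt(2 + I*sqrt(5))))
W(k) = 244 + k
1/(-233951 + W((11*0)*x(4, 5))) = 1/(-233951 + (244 + (11*0)*(4*(-1 + sqrt(2 + I*sqrt(5)))))) = 1/(-233951 + (244 + 0*(-4 + 4*sqrt(2 + I*sqrt(5))))) = 1/(-233951 + (244 + 0)) = 1/(-233951 + 244) = 1/(-233707) = -1/233707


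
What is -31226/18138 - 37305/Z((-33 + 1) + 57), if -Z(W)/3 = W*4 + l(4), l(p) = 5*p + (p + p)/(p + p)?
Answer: 110883842/1097349 ≈ 101.05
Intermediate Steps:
l(p) = 1 + 5*p (l(p) = 5*p + (2*p)/((2*p)) = 5*p + (2*p)*(1/(2*p)) = 5*p + 1 = 1 + 5*p)
Z(W) = -63 - 12*W (Z(W) = -3*(W*4 + (1 + 5*4)) = -3*(4*W + (1 + 20)) = -3*(4*W + 21) = -3*(21 + 4*W) = -63 - 12*W)
-31226/18138 - 37305/Z((-33 + 1) + 57) = -31226/18138 - 37305/(-63 - 12*((-33 + 1) + 57)) = -31226*1/18138 - 37305/(-63 - 12*(-32 + 57)) = -15613/9069 - 37305/(-63 - 12*25) = -15613/9069 - 37305/(-63 - 300) = -15613/9069 - 37305/(-363) = -15613/9069 - 37305*(-1/363) = -15613/9069 + 12435/121 = 110883842/1097349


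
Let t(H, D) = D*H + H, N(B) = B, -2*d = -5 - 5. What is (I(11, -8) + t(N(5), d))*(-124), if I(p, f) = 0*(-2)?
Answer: -3720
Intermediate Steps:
d = 5 (d = -(-5 - 5)/2 = -½*(-10) = 5)
t(H, D) = H + D*H
I(p, f) = 0
(I(11, -8) + t(N(5), d))*(-124) = (0 + 5*(1 + 5))*(-124) = (0 + 5*6)*(-124) = (0 + 30)*(-124) = 30*(-124) = -3720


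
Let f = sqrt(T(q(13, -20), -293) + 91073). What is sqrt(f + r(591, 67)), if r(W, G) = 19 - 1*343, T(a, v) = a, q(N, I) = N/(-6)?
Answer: sqrt(-11664 + 30*sqrt(131142))/6 ≈ 4.7139*I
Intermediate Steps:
q(N, I) = -N/6 (q(N, I) = N*(-1/6) = -N/6)
f = 5*sqrt(131142)/6 (f = sqrt(-1/6*13 + 91073) = sqrt(-13/6 + 91073) = sqrt(546425/6) = 5*sqrt(131142)/6 ≈ 301.78)
r(W, G) = -324 (r(W, G) = 19 - 343 = -324)
sqrt(f + r(591, 67)) = sqrt(5*sqrt(131142)/6 - 324) = sqrt(-324 + 5*sqrt(131142)/6)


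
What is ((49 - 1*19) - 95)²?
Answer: 4225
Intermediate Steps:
((49 - 1*19) - 95)² = ((49 - 19) - 95)² = (30 - 95)² = (-65)² = 4225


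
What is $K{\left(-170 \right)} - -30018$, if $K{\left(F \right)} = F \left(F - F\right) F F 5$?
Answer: $30018$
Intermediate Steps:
$K{\left(F \right)} = 0$ ($K{\left(F \right)} = F 0 F^{2} \cdot 5 = 0 \cdot 5 F^{2} = 0$)
$K{\left(-170 \right)} - -30018 = 0 - -30018 = 0 + 30018 = 30018$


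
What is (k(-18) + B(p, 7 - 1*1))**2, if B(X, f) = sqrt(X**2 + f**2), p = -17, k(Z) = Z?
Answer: 649 - 180*sqrt(13) ≈ 0.00077042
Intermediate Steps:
(k(-18) + B(p, 7 - 1*1))**2 = (-18 + sqrt((-17)**2 + (7 - 1*1)**2))**2 = (-18 + sqrt(289 + (7 - 1)**2))**2 = (-18 + sqrt(289 + 6**2))**2 = (-18 + sqrt(289 + 36))**2 = (-18 + sqrt(325))**2 = (-18 + 5*sqrt(13))**2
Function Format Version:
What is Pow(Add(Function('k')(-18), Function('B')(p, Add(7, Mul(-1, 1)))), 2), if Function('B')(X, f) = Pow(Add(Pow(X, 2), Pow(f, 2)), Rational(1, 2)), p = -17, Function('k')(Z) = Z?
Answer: Add(649, Mul(-180, Pow(13, Rational(1, 2)))) ≈ 0.00077042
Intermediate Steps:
Pow(Add(Function('k')(-18), Function('B')(p, Add(7, Mul(-1, 1)))), 2) = Pow(Add(-18, Pow(Add(Pow(-17, 2), Pow(Add(7, Mul(-1, 1)), 2)), Rational(1, 2))), 2) = Pow(Add(-18, Pow(Add(289, Pow(Add(7, -1), 2)), Rational(1, 2))), 2) = Pow(Add(-18, Pow(Add(289, Pow(6, 2)), Rational(1, 2))), 2) = Pow(Add(-18, Pow(Add(289, 36), Rational(1, 2))), 2) = Pow(Add(-18, Pow(325, Rational(1, 2))), 2) = Pow(Add(-18, Mul(5, Pow(13, Rational(1, 2)))), 2)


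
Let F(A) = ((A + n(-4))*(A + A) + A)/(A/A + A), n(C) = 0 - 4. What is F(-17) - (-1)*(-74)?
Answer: -1881/16 ≈ -117.56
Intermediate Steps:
n(C) = -4
F(A) = (A + 2*A*(-4 + A))/(1 + A) (F(A) = ((A - 4)*(A + A) + A)/(A/A + A) = ((-4 + A)*(2*A) + A)/(1 + A) = (2*A*(-4 + A) + A)/(1 + A) = (A + 2*A*(-4 + A))/(1 + A))
F(-17) - (-1)*(-74) = -17*(-7 + 2*(-17))/(1 - 17) - (-1)*(-74) = -17*(-7 - 34)/(-16) - 1*74 = -17*(-1/16)*(-41) - 74 = -697/16 - 74 = -1881/16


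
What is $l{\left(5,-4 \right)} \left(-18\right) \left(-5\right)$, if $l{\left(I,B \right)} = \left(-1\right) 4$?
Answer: $-360$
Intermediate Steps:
$l{\left(I,B \right)} = -4$
$l{\left(5,-4 \right)} \left(-18\right) \left(-5\right) = \left(-4\right) \left(-18\right) \left(-5\right) = 72 \left(-5\right) = -360$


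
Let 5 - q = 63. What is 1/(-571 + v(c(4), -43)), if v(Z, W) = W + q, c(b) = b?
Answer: -1/672 ≈ -0.0014881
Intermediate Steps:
q = -58 (q = 5 - 1*63 = 5 - 63 = -58)
v(Z, W) = -58 + W (v(Z, W) = W - 58 = -58 + W)
1/(-571 + v(c(4), -43)) = 1/(-571 + (-58 - 43)) = 1/(-571 - 101) = 1/(-672) = -1/672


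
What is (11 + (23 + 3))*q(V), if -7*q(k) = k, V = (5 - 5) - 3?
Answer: 111/7 ≈ 15.857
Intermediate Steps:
V = -3 (V = 0 - 3 = -3)
q(k) = -k/7
(11 + (23 + 3))*q(V) = (11 + (23 + 3))*(-⅐*(-3)) = (11 + 26)*(3/7) = 37*(3/7) = 111/7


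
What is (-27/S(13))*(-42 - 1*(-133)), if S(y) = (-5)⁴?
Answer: -2457/625 ≈ -3.9312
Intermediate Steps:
S(y) = 625
(-27/S(13))*(-42 - 1*(-133)) = (-27/625)*(-42 - 1*(-133)) = (-27*1/625)*(-42 + 133) = -27/625*91 = -2457/625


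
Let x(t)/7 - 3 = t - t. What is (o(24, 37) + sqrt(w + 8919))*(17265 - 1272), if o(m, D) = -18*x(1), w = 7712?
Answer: -6045354 + 15993*sqrt(16631) ≈ -3.9829e+6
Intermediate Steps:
x(t) = 21 (x(t) = 21 + 7*(t - t) = 21 + 7*0 = 21 + 0 = 21)
o(m, D) = -378 (o(m, D) = -18*21 = -378)
(o(24, 37) + sqrt(w + 8919))*(17265 - 1272) = (-378 + sqrt(7712 + 8919))*(17265 - 1272) = (-378 + sqrt(16631))*15993 = -6045354 + 15993*sqrt(16631)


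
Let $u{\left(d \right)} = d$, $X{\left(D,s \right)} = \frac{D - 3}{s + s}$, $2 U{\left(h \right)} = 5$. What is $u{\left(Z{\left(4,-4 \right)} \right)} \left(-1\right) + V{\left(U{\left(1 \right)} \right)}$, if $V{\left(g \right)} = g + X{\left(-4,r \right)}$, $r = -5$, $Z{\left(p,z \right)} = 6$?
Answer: $- \frac{14}{5} \approx -2.8$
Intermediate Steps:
$U{\left(h \right)} = \frac{5}{2}$ ($U{\left(h \right)} = \frac{1}{2} \cdot 5 = \frac{5}{2}$)
$X{\left(D,s \right)} = \frac{-3 + D}{2 s}$
$V{\left(g \right)} = \frac{7}{10} + g$ ($V{\left(g \right)} = g + \frac{-3 - 4}{2 \left(-5\right)} = g + \frac{1}{2} \left(- \frac{1}{5}\right) \left(-7\right) = g + \frac{7}{10} = \frac{7}{10} + g$)
$u{\left(Z{\left(4,-4 \right)} \right)} \left(-1\right) + V{\left(U{\left(1 \right)} \right)} = 6 \left(-1\right) + \left(\frac{7}{10} + \frac{5}{2}\right) = -6 + \frac{16}{5} = - \frac{14}{5}$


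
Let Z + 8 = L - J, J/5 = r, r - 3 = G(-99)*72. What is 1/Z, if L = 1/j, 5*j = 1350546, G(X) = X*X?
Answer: -1350546/4765243547113 ≈ -2.8342e-7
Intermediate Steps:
G(X) = X**2
j = 1350546/5 (j = (1/5)*1350546 = 1350546/5 ≈ 2.7011e+5)
r = 705675 (r = 3 + (-99)**2*72 = 3 + 9801*72 = 3 + 705672 = 705675)
J = 3528375 (J = 5*705675 = 3528375)
L = 5/1350546 (L = 1/(1350546/5) = 5/1350546 ≈ 3.7022e-6)
Z = -4765243547113/1350546 (Z = -8 + (5/1350546 - 1*3528375) = -8 + (5/1350546 - 3528375) = -8 - 4765232742745/1350546 = -4765243547113/1350546 ≈ -3.5284e+6)
1/Z = 1/(-4765243547113/1350546) = -1350546/4765243547113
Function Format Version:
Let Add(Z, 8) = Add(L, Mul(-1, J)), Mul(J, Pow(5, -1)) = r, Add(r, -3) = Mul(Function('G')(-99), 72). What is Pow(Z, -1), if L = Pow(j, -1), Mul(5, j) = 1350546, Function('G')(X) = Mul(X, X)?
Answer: Rational(-1350546, 4765243547113) ≈ -2.8342e-7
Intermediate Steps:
Function('G')(X) = Pow(X, 2)
j = Rational(1350546, 5) (j = Mul(Rational(1, 5), 1350546) = Rational(1350546, 5) ≈ 2.7011e+5)
r = 705675 (r = Add(3, Mul(Pow(-99, 2), 72)) = Add(3, Mul(9801, 72)) = Add(3, 705672) = 705675)
J = 3528375 (J = Mul(5, 705675) = 3528375)
L = Rational(5, 1350546) (L = Pow(Rational(1350546, 5), -1) = Rational(5, 1350546) ≈ 3.7022e-6)
Z = Rational(-4765243547113, 1350546) (Z = Add(-8, Add(Rational(5, 1350546), Mul(-1, 3528375))) = Add(-8, Add(Rational(5, 1350546), -3528375)) = Add(-8, Rational(-4765232742745, 1350546)) = Rational(-4765243547113, 1350546) ≈ -3.5284e+6)
Pow(Z, -1) = Pow(Rational(-4765243547113, 1350546), -1) = Rational(-1350546, 4765243547113)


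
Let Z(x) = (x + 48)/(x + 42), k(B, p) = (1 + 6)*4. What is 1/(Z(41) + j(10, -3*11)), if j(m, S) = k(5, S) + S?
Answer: -83/326 ≈ -0.25460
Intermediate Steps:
k(B, p) = 28 (k(B, p) = 7*4 = 28)
Z(x) = (48 + x)/(42 + x)
j(m, S) = 28 + S
1/(Z(41) + j(10, -3*11)) = 1/((48 + 41)/(42 + 41) + (28 - 3*11)) = 1/(89/83 + (28 - 33)) = 1/((1/83)*89 - 5) = 1/(89/83 - 5) = 1/(-326/83) = -83/326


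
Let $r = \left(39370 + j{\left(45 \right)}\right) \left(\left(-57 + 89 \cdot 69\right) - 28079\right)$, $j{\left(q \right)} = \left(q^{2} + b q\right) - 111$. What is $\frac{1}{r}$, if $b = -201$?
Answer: $- \frac{1}{709096805} \approx -1.4102 \cdot 10^{-9}$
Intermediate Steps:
$j{\left(q \right)} = -111 + q^{2} - 201 q$ ($j{\left(q \right)} = \left(q^{2} - 201 q\right) - 111 = -111 + q^{2} - 201 q$)
$r = -709096805$ ($r = \left(39370 - \left(9156 - 2025\right)\right) \left(\left(-57 + 89 \cdot 69\right) - 28079\right) = \left(39370 - 7131\right) \left(\left(-57 + 6141\right) - 28079\right) = \left(39370 - 7131\right) \left(6084 - 28079\right) = 32239 \left(-21995\right) = -709096805$)
$\frac{1}{r} = \frac{1}{-709096805} = - \frac{1}{709096805}$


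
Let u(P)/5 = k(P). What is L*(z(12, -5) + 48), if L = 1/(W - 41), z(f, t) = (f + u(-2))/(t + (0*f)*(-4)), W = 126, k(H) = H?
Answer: 14/25 ≈ 0.56000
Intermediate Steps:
u(P) = 5*P
z(f, t) = (-10 + f)/t (z(f, t) = (f + 5*(-2))/(t + (0*f)*(-4)) = (f - 10)/(t + 0*(-4)) = (-10 + f)/(t + 0) = (-10 + f)/t)
L = 1/85 (L = 1/(126 - 41) = 1/85 ≈ 0.011765)
L*(z(12, -5) + 48) = ((-10 + 12)/(-5) + 48)/85 = (-1/5*2 + 48)/85 = (-2/5 + 48)/85 = (1/85)*(238/5) = 14/25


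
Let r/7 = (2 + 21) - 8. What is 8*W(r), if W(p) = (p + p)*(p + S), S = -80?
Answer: 42000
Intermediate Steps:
r = 105 (r = 7*((2 + 21) - 8) = 7*(23 - 8) = 7*15 = 105)
W(p) = 2*p*(-80 + p) (W(p) = (p + p)*(p - 80) = (2*p)*(-80 + p) = 2*p*(-80 + p))
8*W(r) = 8*(2*105*(-80 + 105)) = 8*(2*105*25) = 8*5250 = 42000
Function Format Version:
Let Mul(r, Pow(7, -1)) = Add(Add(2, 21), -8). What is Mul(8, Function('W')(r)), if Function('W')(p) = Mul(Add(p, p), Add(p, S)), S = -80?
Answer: 42000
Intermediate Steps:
r = 105 (r = Mul(7, Add(Add(2, 21), -8)) = Mul(7, Add(23, -8)) = Mul(7, 15) = 105)
Function('W')(p) = Mul(2, p, Add(-80, p)) (Function('W')(p) = Mul(Add(p, p), Add(p, -80)) = Mul(Mul(2, p), Add(-80, p)) = Mul(2, p, Add(-80, p)))
Mul(8, Function('W')(r)) = Mul(8, Mul(2, 105, Add(-80, 105))) = Mul(8, Mul(2, 105, 25)) = Mul(8, 5250) = 42000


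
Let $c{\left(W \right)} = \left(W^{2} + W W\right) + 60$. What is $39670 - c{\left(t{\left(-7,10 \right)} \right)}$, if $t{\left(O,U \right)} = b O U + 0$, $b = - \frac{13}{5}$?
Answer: $-26638$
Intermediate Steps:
$b = - \frac{13}{5}$ ($b = \left(-13\right) \frac{1}{5} = - \frac{13}{5} \approx -2.6$)
$t{\left(O,U \right)} = - \frac{13 O U}{5}$ ($t{\left(O,U \right)} = - \frac{13 O}{5} U + 0 = - \frac{13 O U}{5} + 0 = - \frac{13 O U}{5}$)
$c{\left(W \right)} = 60 + 2 W^{2}$ ($c{\left(W \right)} = \left(W^{2} + W^{2}\right) + 60 = 2 W^{2} + 60 = 60 + 2 W^{2}$)
$39670 - c{\left(t{\left(-7,10 \right)} \right)} = 39670 - \left(60 + 2 \left(\left(- \frac{13}{5}\right) \left(-7\right) 10\right)^{2}\right) = 39670 - \left(60 + 2 \cdot 182^{2}\right) = 39670 - \left(60 + 2 \cdot 33124\right) = 39670 - \left(60 + 66248\right) = 39670 - 66308 = -26638$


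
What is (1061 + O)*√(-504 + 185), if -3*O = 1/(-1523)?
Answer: 4847710*I*√319/4569 ≈ 18950.0*I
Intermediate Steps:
O = 1/4569 (O = -⅓/(-1523) = -⅓*(-1/1523) = 1/4569 ≈ 0.00021887)
(1061 + O)*√(-504 + 185) = (1061 + 1/4569)*√(-504 + 185) = 4847710*√(-319)/4569 = 4847710*(I*√319)/4569 = 4847710*I*√319/4569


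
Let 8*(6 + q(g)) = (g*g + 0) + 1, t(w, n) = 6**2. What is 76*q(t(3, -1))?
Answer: 23731/2 ≈ 11866.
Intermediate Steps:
t(w, n) = 36
q(g) = -47/8 + g**2/8 (q(g) = -6 + ((g*g + 0) + 1)/8 = -6 + ((g**2 + 0) + 1)/8 = -6 + (g**2 + 1)/8 = -6 + (1 + g**2)/8 = -6 + (1/8 + g**2/8) = -47/8 + g**2/8)
76*q(t(3, -1)) = 76*(-47/8 + (1/8)*36**2) = 76*(-47/8 + (1/8)*1296) = 76*(-47/8 + 162) = 76*(1249/8) = 23731/2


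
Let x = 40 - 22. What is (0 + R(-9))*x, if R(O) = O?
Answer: -162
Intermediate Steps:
x = 18
(0 + R(-9))*x = (0 - 9)*18 = -9*18 = -162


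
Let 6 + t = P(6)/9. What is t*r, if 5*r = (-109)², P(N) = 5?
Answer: -582169/45 ≈ -12937.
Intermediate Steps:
r = 11881/5 (r = (⅕)*(-109)² = (⅕)*11881 = 11881/5 ≈ 2376.2)
t = -49/9 (t = -6 + 5/9 = -49/9 ≈ -5.4444)
t*r = -49/9*11881/5 = -582169/45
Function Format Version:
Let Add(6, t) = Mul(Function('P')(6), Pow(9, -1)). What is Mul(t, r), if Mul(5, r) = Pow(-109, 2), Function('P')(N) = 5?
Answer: Rational(-582169, 45) ≈ -12937.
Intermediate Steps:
r = Rational(11881, 5) (r = Mul(Rational(1, 5), Pow(-109, 2)) = Mul(Rational(1, 5), 11881) = Rational(11881, 5) ≈ 2376.2)
t = Rational(-49, 9) (t = Add(-6, Mul(5, Pow(9, -1))) = Add(-6, Mul(5, Rational(1, 9))) = Add(-6, Rational(5, 9)) = Rational(-49, 9) ≈ -5.4444)
Mul(t, r) = Mul(Rational(-49, 9), Rational(11881, 5)) = Rational(-582169, 45)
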